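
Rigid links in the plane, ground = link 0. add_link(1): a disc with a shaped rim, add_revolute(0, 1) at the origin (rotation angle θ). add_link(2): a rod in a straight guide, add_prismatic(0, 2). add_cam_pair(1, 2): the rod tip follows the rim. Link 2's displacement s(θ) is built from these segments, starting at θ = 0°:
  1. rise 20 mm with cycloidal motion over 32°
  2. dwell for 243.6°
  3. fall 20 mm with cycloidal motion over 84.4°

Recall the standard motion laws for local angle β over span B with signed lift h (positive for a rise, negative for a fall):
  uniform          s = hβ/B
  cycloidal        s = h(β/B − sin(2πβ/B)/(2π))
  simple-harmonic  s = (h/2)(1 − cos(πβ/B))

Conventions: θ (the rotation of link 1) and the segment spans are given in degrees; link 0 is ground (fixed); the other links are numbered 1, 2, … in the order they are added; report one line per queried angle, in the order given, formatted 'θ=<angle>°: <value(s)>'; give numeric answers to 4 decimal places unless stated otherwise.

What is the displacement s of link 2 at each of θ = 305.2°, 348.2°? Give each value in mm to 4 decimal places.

segment 1 (0° to 32°, cycloidal, h = 20) is passed completely: s = 0.0000 + (20) = 20.0000
segment 2 (32° to 275.6°, dwell): s unchanged at 20.0000
θ = 305.2° falls in segment 3 (275.6° to 360°, cycloidal, h = -20): β = 305.2 − 275.6 = 29.6°, B = 84.4°; Δs = -20·(0.3507 − sin(2π·0.3507)/(2π)) = -4.4474; s = 20.0000 − 4.4474 = 15.5526
θ = 348.2° falls in segment 3 (275.6° to 360°, cycloidal, h = -20): β = 348.2 − 275.6 = 72.6°, B = 84.4°; Δs = -20·(0.8602 − sin(2π·0.8602)/(2π)) = -19.6540; s = 20.0000 − 19.6540 = 0.3460

θ=305.2°: 15.5526
θ=348.2°: 0.3460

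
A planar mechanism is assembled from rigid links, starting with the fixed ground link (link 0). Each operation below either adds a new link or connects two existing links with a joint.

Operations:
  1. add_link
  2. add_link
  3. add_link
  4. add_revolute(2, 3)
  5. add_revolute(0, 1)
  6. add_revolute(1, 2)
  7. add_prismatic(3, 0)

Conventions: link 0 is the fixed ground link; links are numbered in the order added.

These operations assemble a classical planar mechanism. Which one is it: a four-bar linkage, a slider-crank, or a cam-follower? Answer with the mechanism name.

links: 4 (incl. ground); joints: 3 revolute, 1 prismatic, 0 higher (cam) pair, forming one closed loop
4 links, 3 revolutes + 1 prismatic in one loop → slider-crank

slider-crank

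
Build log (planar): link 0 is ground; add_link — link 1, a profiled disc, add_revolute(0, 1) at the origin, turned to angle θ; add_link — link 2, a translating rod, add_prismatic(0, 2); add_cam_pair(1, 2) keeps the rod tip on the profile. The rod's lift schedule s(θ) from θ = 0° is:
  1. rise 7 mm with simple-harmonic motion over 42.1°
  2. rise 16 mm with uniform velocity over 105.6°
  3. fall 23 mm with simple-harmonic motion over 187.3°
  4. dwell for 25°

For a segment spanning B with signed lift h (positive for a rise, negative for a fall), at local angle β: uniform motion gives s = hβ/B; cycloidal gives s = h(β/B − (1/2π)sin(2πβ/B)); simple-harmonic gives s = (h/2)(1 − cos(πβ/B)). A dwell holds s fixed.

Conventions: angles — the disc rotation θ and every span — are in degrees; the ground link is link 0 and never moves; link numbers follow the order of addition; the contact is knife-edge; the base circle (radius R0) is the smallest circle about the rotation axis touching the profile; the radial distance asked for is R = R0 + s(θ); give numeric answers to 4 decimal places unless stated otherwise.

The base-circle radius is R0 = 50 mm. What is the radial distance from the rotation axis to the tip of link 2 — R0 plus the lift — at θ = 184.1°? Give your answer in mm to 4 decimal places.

seg 1 [0°–42.1°] simple-harmonic, h=7: full span → s += 7 → s = 7.0000
seg 2 [42.1°–147.7°] uniform, h=16: full span → s += 16 → s = 23.0000
seg 3 [147.7°–335°] simple-harmonic, h=-23: θ=184.1° here. β=36.4, B=187.3. -23/2·(1 − cos(π·0.1943)) = -2.0776 → s = 20.9224
R = R0 + s = 50 + 20.9224 = 70.9224

70.9224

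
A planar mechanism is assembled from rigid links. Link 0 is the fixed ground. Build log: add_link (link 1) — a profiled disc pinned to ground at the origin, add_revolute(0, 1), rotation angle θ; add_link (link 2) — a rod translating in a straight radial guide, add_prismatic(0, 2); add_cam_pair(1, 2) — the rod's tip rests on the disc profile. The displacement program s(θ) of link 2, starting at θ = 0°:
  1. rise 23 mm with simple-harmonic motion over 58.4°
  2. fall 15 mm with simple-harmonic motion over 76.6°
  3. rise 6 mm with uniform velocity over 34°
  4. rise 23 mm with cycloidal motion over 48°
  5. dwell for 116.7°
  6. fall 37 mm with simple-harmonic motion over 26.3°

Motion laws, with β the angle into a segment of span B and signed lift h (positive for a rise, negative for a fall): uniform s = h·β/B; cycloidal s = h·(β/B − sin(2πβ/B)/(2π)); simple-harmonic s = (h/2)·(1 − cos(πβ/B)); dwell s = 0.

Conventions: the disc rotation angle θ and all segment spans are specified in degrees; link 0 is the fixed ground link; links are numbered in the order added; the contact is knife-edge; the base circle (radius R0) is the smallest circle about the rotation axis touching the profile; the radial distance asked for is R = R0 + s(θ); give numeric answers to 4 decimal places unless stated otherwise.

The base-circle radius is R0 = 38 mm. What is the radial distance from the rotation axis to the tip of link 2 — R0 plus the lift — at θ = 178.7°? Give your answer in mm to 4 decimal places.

seg 1 [0°–58.4°] simple-harmonic, h=23: full span → s += 23 → s = 23.0000
seg 2 [58.4°–135°] simple-harmonic, h=-15: full span → s += -15 → s = 8.0000
seg 3 [135°–169°] uniform, h=6: full span → s += 6 → s = 14.0000
seg 4 [169°–217°] cycloidal, h=23: θ=178.7° here. β=9.7, B=48. 23·(0.2021 − sin(2π·0.2021)/(2π)) = 1.1520 → s = 15.1520
R = R0 + s = 38 + 15.1520 = 53.1520

53.1520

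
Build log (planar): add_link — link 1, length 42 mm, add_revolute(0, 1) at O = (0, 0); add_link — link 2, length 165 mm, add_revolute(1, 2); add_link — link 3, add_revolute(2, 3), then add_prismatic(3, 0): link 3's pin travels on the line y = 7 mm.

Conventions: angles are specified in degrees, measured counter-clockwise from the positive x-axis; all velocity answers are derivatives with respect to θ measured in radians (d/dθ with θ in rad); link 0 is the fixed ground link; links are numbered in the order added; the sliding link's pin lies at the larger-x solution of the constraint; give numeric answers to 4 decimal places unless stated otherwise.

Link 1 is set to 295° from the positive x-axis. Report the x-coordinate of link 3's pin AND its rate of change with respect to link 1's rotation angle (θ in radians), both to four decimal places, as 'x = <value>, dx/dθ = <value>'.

geometry: r = 42 mm, L = 165 mm, e = 7 mm
crank pin P = (r cos θ, r sin θ) = (17.749967, -38.064927)
h = r sin θ − e = -38.064927 − 7 = -45.064927
x = r cos θ + √(L² − h²) = 17.749967 + 158.726659 = 176.476626
dx/dθ = −r sin θ − h·r cos θ/√(L² − h²) (θ in radians; h = -45.064927) = 43.104414

x = 176.4766, dx/dθ = 43.1044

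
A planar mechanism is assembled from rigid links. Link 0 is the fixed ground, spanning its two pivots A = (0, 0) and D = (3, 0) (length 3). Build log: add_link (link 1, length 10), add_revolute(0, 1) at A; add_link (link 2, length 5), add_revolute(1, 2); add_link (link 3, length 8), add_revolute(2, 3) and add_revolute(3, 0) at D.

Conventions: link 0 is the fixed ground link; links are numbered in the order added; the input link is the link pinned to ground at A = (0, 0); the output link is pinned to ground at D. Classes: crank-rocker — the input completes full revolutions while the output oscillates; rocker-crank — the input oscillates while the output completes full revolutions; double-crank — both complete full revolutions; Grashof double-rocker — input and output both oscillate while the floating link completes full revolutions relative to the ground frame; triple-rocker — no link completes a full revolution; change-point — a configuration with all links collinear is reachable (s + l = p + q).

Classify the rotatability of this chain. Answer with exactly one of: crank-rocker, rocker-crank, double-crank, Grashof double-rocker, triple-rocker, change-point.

lengths: ground=3, input=10, coupler=5, output=8
sorted: s=3 (shortest), l=10 (longest), p+q=13
s + l = 13 vs p + q = 13
s + l = p + q → change-point (collinear configuration reachable)

change-point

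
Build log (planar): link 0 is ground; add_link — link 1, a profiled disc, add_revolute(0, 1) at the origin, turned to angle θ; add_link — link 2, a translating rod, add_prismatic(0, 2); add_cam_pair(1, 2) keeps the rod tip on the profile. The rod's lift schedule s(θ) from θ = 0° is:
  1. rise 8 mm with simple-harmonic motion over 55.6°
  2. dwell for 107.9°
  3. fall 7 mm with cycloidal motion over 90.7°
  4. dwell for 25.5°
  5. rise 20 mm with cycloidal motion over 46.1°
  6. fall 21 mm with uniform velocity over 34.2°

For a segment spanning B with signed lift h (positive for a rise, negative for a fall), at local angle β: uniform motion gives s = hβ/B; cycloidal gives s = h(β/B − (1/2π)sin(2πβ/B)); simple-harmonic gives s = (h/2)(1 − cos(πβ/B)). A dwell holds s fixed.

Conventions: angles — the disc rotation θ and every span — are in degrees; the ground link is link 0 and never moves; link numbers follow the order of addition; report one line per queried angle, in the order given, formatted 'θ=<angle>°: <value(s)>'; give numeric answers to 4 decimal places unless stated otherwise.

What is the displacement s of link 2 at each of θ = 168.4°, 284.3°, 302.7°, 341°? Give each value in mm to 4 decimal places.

seg 1 [0°–55.6°] simple-harmonic, h=8: full span → s += 8 → s = 8.0000
seg 2 [55.6°–163.5°] dwell: s stays 8.0000
seg 3 [163.5°–254.2°] cycloidal, h=-7: θ=168.4° here. β=4.9, B=90.7. -7·(0.0540 − sin(2π·0.0540)/(2π)) = -0.0072 → s = 7.9928
seg 3 [163.5°–254.2°] cycloidal, h=-7: full span → s += -7 → s = 1.0000
seg 4 [254.2°–279.7°] dwell: s stays 1.0000
seg 5 [279.7°–325.8°] cycloidal, h=20: θ=284.3° here. β=4.6, B=46.1. 20·(0.0998 − sin(2π·0.0998)/(2π)) = 0.1282 → s = 1.1282
seg 5 [279.7°–325.8°] cycloidal, h=20: θ=302.7° here. β=23, B=46.1. 20·(0.4989 − sin(2π·0.4989)/(2π)) = 9.9566 → s = 10.9566
seg 5 [279.7°–325.8°] cycloidal, h=20: full span → s += 20 → s = 21.0000
seg 6 [325.8°–360°] uniform, h=-21: θ=341° here. β=15.2, B=34.2. -21·15.2/34.2 = -9.3333 → s = 11.6667

θ=168.4°: 7.9928
θ=284.3°: 1.1282
θ=302.7°: 10.9566
θ=341°: 11.6667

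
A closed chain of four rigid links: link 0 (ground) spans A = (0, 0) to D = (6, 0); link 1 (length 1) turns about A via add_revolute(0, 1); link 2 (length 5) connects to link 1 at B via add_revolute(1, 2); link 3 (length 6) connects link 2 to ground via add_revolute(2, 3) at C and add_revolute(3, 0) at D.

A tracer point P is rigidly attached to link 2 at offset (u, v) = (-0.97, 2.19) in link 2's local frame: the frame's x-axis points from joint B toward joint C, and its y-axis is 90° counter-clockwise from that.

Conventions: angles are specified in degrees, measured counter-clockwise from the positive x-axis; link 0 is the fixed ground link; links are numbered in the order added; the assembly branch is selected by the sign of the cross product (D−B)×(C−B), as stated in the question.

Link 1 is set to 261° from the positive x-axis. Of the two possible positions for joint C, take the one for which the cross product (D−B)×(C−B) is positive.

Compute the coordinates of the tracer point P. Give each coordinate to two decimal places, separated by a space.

A=(0,0), D=(6.00,0)
B = A + 1.00·(cos261°, sin261°) = (-0.1564, -0.9877)
|BD| = 6.2352
circle(B,5.00) ∩ circle(D,6.00): a=2.2355, h=4.4724
  candidates: C₊=(1.3424,3.7824) cross=27.886; C₋=(2.7593,-5.0495) cross=-27.886
  branch + wants cross > 0 → take C=(1.3424,3.7824) (cross=27.886)
ex = (C−B)/|BC| = (0.2998,0.9540); ey = (-0.9540,0.2998)
P = B + -0.97·ex + 2.19·ey = (-2.5365,-1.2566)

-2.54 -1.26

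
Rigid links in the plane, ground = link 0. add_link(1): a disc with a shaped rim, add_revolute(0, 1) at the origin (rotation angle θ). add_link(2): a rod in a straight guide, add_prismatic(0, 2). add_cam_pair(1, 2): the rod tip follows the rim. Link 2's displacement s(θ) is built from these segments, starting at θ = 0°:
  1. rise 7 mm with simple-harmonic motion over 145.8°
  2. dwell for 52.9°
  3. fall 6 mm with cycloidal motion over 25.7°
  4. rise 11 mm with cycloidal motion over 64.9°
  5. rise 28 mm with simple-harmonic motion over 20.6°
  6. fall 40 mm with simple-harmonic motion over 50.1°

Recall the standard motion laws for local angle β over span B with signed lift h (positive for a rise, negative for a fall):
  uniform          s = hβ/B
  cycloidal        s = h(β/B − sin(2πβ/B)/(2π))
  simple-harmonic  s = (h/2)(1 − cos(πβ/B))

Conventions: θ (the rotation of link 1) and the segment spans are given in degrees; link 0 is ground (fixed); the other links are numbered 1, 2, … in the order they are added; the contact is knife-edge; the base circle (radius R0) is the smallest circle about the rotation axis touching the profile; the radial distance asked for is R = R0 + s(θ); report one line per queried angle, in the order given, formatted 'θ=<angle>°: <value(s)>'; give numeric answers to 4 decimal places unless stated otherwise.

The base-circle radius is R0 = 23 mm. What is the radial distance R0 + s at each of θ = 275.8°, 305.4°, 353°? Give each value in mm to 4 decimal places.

segment 1 (0° to 145.8°, simple-harmonic, h = 7) is passed completely: s = 0.0000 + (7) = 7.0000
segment 2 (145.8° to 198.7°, dwell): s unchanged at 7.0000
segment 3 (198.7° to 224.4°, cycloidal, h = -6) is passed completely: s = 7.0000 + (-6) = 1.0000
θ = 275.8° falls in segment 4 (224.4° to 289.3°, cycloidal, h = 11): β = 275.8 − 224.4 = 51.4°, B = 64.9°; Δs = 11·(0.7920 − sin(2π·0.7920)/(2π)) = 10.4020; s = 1.0000 + 10.4020 = 11.4020
segment 4 (224.4° to 289.3°, cycloidal, h = 11) is passed completely: s = 1.0000 + (11) = 12.0000
θ = 305.4° falls in segment 5 (289.3° to 309.9°, simple-harmonic, h = 28): β = 305.4 − 289.3 = 16.1°, B = 20.6°; Δs = 28/2·(1 − cos(π·0.7816)) = 24.8306; s = 12.0000 + 24.8306 = 36.8306
segment 5 (289.3° to 309.9°, simple-harmonic, h = 28) is passed completely: s = 12.0000 + (28) = 40.0000
θ = 353° falls in segment 6 (309.9° to 360°, simple-harmonic, h = -40): β = 353 − 309.9 = 43.1°, B = 50.1°; Δs = -40/2·(1 − cos(π·0.8603)) = -38.1040; s = 40.0000 − 38.1040 = 1.8960
θ=275.8°: R = R0 + s = 23 + 11.4020 = 34.4020
θ=305.4°: R = R0 + s = 23 + 36.8306 = 59.8306
θ=353°: R = R0 + s = 23 + 1.8960 = 24.8960

θ=275.8°: 34.4020
θ=305.4°: 59.8306
θ=353°: 24.8960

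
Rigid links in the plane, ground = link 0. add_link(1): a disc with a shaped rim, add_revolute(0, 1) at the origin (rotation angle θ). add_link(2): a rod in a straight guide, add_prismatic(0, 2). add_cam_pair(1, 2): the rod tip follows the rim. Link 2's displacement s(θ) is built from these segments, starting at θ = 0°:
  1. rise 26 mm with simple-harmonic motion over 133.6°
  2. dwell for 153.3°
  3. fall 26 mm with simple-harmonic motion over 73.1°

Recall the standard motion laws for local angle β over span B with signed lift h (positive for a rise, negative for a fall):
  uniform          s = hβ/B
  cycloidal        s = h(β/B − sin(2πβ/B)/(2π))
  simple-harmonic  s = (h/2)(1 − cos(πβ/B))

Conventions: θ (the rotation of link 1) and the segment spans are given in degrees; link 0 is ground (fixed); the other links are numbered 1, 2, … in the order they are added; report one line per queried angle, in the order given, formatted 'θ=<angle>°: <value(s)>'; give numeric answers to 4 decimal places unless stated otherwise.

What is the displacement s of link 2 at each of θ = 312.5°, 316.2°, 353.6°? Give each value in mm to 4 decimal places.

segment 1 (0° to 133.6°, simple-harmonic, h = 26) is passed completely: s = 0.0000 + (26) = 26.0000
segment 2 (133.6° to 286.9°, dwell): s unchanged at 26.0000
θ = 312.5° falls in segment 3 (286.9° to 360°, simple-harmonic, h = -26): β = 312.5 − 286.9 = 25.6°, B = 73.1°; Δs = -26/2·(1 − cos(π·0.3502)) = -7.1056; s = 26.0000 − 7.1056 = 18.8944
θ = 316.2° falls in segment 3 (286.9° to 360°, simple-harmonic, h = -26): β = 316.2 − 286.9 = 29.3°, B = 73.1°; Δs = -26/2·(1 − cos(π·0.4008)) = -9.0147; s = 26.0000 − 9.0147 = 16.9853
θ = 353.6° falls in segment 3 (286.9° to 360°, simple-harmonic, h = -26): β = 353.6 − 286.9 = 66.7°, B = 73.1°; Δs = -26/2·(1 − cos(π·0.9124)) = -25.5113; s = 26.0000 − 25.5113 = 0.4887

θ=312.5°: 18.8944
θ=316.2°: 16.9853
θ=353.6°: 0.4887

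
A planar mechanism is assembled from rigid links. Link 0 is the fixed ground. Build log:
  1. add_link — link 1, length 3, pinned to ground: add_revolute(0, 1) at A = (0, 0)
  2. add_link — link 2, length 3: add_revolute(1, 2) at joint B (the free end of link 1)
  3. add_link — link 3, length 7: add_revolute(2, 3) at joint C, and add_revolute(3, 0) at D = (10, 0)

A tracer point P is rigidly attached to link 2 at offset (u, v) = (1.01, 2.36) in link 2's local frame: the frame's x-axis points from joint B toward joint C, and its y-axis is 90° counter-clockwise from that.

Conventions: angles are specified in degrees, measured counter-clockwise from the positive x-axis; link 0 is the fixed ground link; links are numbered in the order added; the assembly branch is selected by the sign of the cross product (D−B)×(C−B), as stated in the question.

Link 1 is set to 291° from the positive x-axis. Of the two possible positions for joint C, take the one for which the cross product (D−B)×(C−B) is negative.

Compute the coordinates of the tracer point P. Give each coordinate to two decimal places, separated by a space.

A=(0,0), D=(10.00,0)
B = A + 3.00·(cos291°, sin291°) = (1.0751, -2.8007)
|BD| = 9.3540
circle(B,3.00) ∩ circle(D,7.00): a=2.5389, h=1.5981
  candidates: C₊=(3.0190,-0.5158) cross=14.949; C₋=(3.9760,-3.5654) cross=-14.949
  branch - wants cross < 0 → take C=(3.9760,-3.5654) (cross=-14.949)
ex = (C−B)/|BC| = (0.9670,-0.2549); ey = (0.2549,0.9670)
P = B + 1.01·ex + 2.36·ey = (2.6532,-0.7761)

2.65 -0.78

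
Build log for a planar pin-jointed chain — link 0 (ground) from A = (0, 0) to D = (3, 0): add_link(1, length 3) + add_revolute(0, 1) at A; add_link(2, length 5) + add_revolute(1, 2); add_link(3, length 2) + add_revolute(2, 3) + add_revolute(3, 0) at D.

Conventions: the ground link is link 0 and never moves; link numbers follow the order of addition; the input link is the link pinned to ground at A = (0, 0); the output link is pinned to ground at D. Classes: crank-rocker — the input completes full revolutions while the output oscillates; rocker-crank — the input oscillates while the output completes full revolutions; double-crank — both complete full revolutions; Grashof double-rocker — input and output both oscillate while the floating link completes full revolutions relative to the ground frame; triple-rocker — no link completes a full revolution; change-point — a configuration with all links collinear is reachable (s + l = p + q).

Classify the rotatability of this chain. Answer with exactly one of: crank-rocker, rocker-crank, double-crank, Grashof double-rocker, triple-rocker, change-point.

lengths: ground=3, input=3, coupler=5, output=2
sorted: s=2 (shortest), l=5 (longest), p+q=6
s + l = 7 vs p + q = 6
s + l > p + q → non-Grashof → no link fully rotates → triple-rocker

triple-rocker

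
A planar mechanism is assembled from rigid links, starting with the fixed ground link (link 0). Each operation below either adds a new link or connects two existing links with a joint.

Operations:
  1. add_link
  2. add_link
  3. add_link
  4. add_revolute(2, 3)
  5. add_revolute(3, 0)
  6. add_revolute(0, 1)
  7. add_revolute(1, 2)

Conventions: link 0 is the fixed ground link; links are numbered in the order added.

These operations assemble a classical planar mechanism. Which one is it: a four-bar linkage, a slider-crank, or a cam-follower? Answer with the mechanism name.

links: 4 (incl. ground); joints: 4 revolute, 0 prismatic, 0 higher (cam) pair, forming one closed loop
4 links in a single 4R loop → four-bar linkage

four-bar linkage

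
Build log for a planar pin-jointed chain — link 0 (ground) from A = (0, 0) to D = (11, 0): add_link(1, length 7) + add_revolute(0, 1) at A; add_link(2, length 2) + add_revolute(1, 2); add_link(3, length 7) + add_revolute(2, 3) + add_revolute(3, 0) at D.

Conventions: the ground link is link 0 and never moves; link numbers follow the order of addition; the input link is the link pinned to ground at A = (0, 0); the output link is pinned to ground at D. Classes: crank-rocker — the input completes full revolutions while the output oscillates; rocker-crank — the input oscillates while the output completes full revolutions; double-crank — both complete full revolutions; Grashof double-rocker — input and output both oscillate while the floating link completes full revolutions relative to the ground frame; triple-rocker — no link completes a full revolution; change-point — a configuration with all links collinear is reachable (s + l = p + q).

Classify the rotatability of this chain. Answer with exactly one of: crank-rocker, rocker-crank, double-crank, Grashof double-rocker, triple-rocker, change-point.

lengths: ground=11, input=7, coupler=2, output=7
sorted: s=2 (shortest), l=11 (longest), p+q=14
s + l = 13 vs p + q = 14
s + l < p + q (Grashof) with shortest = coupler link → Grashof double-rocker

Grashof double-rocker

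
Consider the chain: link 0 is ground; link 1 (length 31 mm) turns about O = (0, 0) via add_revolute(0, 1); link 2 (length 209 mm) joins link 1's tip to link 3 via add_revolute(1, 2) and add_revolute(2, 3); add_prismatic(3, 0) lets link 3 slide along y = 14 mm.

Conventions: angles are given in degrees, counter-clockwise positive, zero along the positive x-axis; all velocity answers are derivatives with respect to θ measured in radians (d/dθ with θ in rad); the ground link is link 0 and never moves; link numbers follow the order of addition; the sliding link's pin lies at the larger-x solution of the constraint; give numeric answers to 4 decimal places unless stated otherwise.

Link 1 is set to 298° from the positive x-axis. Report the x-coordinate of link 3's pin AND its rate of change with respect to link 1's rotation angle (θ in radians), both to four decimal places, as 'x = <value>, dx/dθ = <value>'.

geometry: r = 31 mm, L = 209 mm, e = 14 mm
crank pin P = (r cos θ, r sin θ) = (14.553618, -27.371375)
h = r sin θ − e = -27.371375 − 14 = -41.371375
x = r cos θ + √(L² − h²) = 14.553618 + 204.864368 = 219.417987
dx/dθ = −r sin θ − h·r cos θ/√(L² − h²) (θ in radians; h = -41.371375) = 30.310409

x = 219.4180, dx/dθ = 30.3104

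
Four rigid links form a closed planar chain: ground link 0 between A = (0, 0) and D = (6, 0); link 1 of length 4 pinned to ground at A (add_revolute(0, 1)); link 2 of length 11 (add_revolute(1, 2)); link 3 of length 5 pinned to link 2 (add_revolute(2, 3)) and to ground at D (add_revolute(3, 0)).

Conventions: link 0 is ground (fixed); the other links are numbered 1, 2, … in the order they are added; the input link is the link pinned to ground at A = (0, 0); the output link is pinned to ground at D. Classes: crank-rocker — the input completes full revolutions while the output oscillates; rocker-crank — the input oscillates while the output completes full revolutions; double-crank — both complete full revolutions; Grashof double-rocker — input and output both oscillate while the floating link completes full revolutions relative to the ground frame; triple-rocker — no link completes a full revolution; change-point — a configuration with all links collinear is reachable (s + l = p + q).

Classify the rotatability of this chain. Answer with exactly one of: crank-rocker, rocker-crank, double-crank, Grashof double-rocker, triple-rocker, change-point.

lengths: ground=6, input=4, coupler=11, output=5
sorted: s=4 (shortest), l=11 (longest), p+q=11
s + l = 15 vs p + q = 11
s + l > p + q → non-Grashof → no link fully rotates → triple-rocker

triple-rocker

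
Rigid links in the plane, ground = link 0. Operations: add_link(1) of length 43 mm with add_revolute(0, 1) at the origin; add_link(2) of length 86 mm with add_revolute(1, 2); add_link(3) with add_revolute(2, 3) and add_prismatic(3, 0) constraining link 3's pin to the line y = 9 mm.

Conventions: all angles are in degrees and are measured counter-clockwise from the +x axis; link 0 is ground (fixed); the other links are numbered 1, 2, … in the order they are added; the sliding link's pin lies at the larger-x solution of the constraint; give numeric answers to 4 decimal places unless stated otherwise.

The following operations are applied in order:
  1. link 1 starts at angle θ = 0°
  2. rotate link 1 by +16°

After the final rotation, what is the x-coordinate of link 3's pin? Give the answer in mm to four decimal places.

geometry: r = 43 mm, L = 86 mm, e = 9 mm; θ starts at 0°
rotate link 1 by +16°: θ ← 0° +16° = 16°
crank pin P = (r cos θ, r sin θ) = (41.334253, 11.852406)
h = r sin θ − e = 11.852406 − 9 = 2.852406
x = r cos θ + √(L² − h²) = 41.334253 + 85.952683 = 127.286936

127.2869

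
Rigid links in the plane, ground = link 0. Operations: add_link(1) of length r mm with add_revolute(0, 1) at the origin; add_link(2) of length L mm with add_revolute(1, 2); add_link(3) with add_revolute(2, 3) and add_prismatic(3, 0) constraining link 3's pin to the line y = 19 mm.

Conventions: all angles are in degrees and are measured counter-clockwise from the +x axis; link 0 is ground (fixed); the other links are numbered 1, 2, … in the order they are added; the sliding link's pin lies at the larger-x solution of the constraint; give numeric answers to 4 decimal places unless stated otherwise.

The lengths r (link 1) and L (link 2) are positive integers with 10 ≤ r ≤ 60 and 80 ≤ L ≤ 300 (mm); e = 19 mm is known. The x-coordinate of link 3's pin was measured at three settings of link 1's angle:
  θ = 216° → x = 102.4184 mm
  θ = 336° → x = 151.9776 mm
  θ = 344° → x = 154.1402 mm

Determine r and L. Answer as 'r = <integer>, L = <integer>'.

constraint per measurement: (x − r cos θ)² + (r sin θ − e)² = L²
subtracting the θ₁ and θ₂ equations cancels the r² and L² terms:
r = (x₁² − x₂²) / (2[(x₁cos θ₁ + e sin θ₁) − (x₂cos θ₂ + e sin θ₂)]) = 28.0000 → r = 28
L² = (x₁ − r cos θ₁)² + (r sin θ₁ − e)² = 16899.9928 → L = 130.0000 → L = 130
check at θ₃=344°: x = 154.1402 (printed 154.1402) ✓

r = 28, L = 130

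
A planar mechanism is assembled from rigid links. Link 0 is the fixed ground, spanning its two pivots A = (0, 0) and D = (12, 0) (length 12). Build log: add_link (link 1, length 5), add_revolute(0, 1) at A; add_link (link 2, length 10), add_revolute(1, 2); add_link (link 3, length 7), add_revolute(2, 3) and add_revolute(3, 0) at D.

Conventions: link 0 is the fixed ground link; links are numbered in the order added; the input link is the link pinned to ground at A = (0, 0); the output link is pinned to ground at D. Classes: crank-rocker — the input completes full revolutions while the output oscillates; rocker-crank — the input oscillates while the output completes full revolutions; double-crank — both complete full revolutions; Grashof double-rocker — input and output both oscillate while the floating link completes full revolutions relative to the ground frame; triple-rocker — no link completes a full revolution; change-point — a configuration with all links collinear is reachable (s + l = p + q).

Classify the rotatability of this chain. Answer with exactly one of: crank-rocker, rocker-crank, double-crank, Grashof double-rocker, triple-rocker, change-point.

lengths: ground=12, input=5, coupler=10, output=7
sorted: s=5 (shortest), l=12 (longest), p+q=17
s + l = 17 vs p + q = 17
s + l = p + q → change-point (collinear configuration reachable)

change-point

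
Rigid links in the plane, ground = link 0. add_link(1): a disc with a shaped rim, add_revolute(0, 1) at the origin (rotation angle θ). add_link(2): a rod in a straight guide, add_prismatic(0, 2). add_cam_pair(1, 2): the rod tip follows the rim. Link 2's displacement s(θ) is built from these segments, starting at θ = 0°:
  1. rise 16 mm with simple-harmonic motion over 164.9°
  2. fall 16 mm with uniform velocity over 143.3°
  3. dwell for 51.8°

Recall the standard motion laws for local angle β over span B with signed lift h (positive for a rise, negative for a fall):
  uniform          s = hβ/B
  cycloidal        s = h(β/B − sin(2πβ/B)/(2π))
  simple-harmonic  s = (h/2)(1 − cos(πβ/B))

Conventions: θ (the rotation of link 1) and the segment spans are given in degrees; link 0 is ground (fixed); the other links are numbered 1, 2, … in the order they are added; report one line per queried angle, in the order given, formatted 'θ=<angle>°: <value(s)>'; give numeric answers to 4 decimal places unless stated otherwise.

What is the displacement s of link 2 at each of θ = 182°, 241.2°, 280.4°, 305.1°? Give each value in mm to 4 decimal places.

segment 1 (0° to 164.9°, simple-harmonic, h = 16) is passed completely: s = 0.0000 + (16) = 16.0000
θ = 182° falls in segment 2 (164.9° to 308.2°, uniform, h = -16): β = 182 − 164.9 = 17.1°, B = 143.3°; Δs = -16·17.1/143.3 = -1.9093; s = 16.0000 − 1.9093 = 14.0907
θ = 241.2° falls in segment 2 (164.9° to 308.2°, uniform, h = -16): β = 241.2 − 164.9 = 76.3°, B = 143.3°; Δs = -16·76.3/143.3 = -8.5192; s = 16.0000 − 8.5192 = 7.4808
θ = 280.4° falls in segment 2 (164.9° to 308.2°, uniform, h = -16): β = 280.4 − 164.9 = 115.5°, B = 143.3°; Δs = -16·115.5/143.3 = -12.8960; s = 16.0000 − 12.8960 = 3.1040
θ = 305.1° falls in segment 2 (164.9° to 308.2°, uniform, h = -16): β = 305.1 − 164.9 = 140.2°, B = 143.3°; Δs = -16·140.2/143.3 = -15.6539; s = 16.0000 − 15.6539 = 0.3461

θ=182°: 14.0907
θ=241.2°: 7.4808
θ=280.4°: 3.1040
θ=305.1°: 0.3461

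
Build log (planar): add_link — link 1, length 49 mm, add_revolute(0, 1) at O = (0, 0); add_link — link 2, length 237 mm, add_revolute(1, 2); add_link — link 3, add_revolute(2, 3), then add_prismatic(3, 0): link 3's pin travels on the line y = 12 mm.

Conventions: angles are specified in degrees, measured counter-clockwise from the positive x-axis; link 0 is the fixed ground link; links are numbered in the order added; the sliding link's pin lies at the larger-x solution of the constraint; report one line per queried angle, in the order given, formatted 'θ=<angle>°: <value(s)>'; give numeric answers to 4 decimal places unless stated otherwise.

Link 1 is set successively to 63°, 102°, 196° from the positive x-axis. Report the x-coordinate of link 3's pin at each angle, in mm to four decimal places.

geometry: r = 49 mm, L = 237 mm, e = 12 mm
θ=63°: crank pin P = (r cos θ, r sin θ) = (22.245534, 43.659320)
θ=63°: h = r sin θ − e = 43.659320 − 12 = 31.659320
θ=63°: x = r cos θ + √(L² − h²) = 22.245534 + 234.875898 = 257.121433
θ=102°: crank pin P = (r cos θ, r sin θ) = (-10.187673, 47.929232)
θ=102°: h = r sin θ − e = 47.929232 − 12 = 35.929232
θ=102°: x = r cos θ + √(L² − h²) = -10.187673 + 234.260731 = 224.073059
θ=196°: crank pin P = (r cos θ, r sin θ) = (-47.101823, -13.506230)
θ=196°: h = r sin θ − e = -13.506230 − 12 = -25.506230
θ=196°: x = r cos θ + √(L² − h²) = -47.101823 + 235.623497 = 188.521674

θ=63°: 257.1214
θ=102°: 224.0731
θ=196°: 188.5217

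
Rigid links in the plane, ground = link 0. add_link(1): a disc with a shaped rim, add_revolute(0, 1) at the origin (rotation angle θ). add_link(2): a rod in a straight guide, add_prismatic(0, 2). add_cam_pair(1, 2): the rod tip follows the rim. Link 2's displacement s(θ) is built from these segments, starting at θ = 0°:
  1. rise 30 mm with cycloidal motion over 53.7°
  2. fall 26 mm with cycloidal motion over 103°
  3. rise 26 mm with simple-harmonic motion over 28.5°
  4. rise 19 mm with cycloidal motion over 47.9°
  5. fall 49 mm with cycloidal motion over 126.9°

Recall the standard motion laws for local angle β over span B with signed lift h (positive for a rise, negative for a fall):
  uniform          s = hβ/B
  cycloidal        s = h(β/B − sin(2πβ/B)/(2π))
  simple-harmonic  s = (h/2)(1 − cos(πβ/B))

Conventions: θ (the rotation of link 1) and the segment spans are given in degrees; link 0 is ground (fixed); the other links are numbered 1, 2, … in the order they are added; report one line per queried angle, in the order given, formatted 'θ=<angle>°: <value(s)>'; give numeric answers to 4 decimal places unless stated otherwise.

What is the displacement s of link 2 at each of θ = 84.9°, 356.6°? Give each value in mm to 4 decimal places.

segment 1 (0° to 53.7°, cycloidal, h = 30) is passed completely: s = 0.0000 + (30) = 30.0000
θ = 84.9° falls in segment 2 (53.7° to 156.7°, cycloidal, h = -26): β = 84.9 − 53.7 = 31.2°, B = 103°; Δs = -26·(0.3029 − sin(2π·0.3029)/(2π)) = -3.9643; s = 30.0000 − 3.9643 = 26.0357
segment 2 (53.7° to 156.7°, cycloidal, h = -26) is passed completely: s = 30.0000 + (-26) = 4.0000
segment 3 (156.7° to 185.2°, simple-harmonic, h = 26) is passed completely: s = 4.0000 + (26) = 30.0000
segment 4 (185.2° to 233.1°, cycloidal, h = 19) is passed completely: s = 30.0000 + (19) = 49.0000
θ = 356.6° falls in segment 5 (233.1° to 360°, cycloidal, h = -49): β = 356.6 − 233.1 = 123.5°, B = 126.9°; Δs = -49·(0.9732 − sin(2π·0.9732)/(2π)) = -48.9938; s = 49.0000 − 48.9938 = 0.0062

θ=84.9°: 26.0357
θ=356.6°: 0.0062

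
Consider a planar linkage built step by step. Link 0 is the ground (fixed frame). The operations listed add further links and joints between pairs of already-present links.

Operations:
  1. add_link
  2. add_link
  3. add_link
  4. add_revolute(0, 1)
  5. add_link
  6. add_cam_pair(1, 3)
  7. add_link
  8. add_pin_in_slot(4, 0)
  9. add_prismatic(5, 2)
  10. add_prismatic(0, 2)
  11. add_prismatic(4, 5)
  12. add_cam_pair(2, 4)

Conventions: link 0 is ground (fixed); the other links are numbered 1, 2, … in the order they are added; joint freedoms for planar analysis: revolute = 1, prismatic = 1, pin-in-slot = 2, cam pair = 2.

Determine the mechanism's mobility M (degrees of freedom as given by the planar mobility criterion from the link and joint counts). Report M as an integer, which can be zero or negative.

(L,J1,J2)=(1,0,0); link0 fixed
link1: (2,0,0)
link2: (3,0,0)
link3: (4,0,0)
R 0-1 [J1]: (4,1,0)
link4: (5,1,0)
C 1-3 [J2]: (5,1,1)
link5: (6,1,1)
PS 4-0 [J2]: (6,1,2)
P 5-2 [J1]: (6,2,2)
P 0-2 [J1]: (6,3,2)
P 4-5 [J1]: (6,4,2)
C 2-4 [J2]: (6,4,3)
Grübler: 3·5 − 2·4 − 3 = 4

M = 4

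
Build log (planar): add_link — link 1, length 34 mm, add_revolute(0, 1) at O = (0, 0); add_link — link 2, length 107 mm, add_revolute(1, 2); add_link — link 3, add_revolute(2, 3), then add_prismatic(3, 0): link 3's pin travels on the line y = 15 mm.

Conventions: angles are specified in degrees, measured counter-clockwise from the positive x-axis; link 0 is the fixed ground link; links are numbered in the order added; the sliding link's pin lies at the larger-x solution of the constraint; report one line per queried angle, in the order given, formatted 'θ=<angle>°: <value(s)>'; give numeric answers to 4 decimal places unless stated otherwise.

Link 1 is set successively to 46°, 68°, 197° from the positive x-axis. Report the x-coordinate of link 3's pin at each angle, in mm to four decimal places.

geometry: r = 34 mm, L = 107 mm, e = 15 mm
θ=46°: crank pin P = (r cos θ, r sin θ) = (23.618385, 24.457553)
θ=46°: h = r sin θ − e = 24.457553 − 15 = 9.457553
θ=46°: x = r cos θ + √(L² − h²) = 23.618385 + 106.581212 = 130.199596
θ=68°: crank pin P = (r cos θ, r sin θ) = (12.736624, 31.524251)
θ=68°: h = r sin θ − e = 31.524251 − 15 = 16.524251
θ=68°: x = r cos θ + √(L² − h²) = 12.736624 + 105.716362 = 118.452986
θ=197°: crank pin P = (r cos θ, r sin θ) = (-32.514362, -9.940638)
θ=197°: h = r sin θ − e = -9.940638 − 15 = -24.940638
θ=197°: x = r cos θ + √(L² − h²) = -32.514362 + 104.052701 = 71.538339

θ=46°: 130.1996
θ=68°: 118.4530
θ=197°: 71.5383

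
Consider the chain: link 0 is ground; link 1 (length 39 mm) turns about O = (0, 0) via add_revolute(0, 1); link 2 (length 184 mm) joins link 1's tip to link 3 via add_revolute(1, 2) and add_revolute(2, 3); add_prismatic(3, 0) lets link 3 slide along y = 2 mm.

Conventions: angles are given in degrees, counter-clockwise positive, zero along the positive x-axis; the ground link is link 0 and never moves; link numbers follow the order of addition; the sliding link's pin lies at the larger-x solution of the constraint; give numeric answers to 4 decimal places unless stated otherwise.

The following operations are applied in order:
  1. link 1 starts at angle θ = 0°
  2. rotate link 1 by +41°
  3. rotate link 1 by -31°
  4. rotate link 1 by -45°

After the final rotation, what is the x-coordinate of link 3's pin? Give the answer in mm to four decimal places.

geometry: r = 39 mm, L = 184 mm, e = 2 mm; θ starts at 0°
rotate link 1 by +41°: θ ← 0° +41° = 41°
rotate link 1 by -31°: θ ← 41° -31° = 10°
rotate link 1 by -45°: θ ← 10° -45° = -35°
crank pin P = (r cos θ, r sin θ) = (31.946930, -22.369481)
h = r sin θ − e = -22.369481 − 2 = -24.369481
x = r cos θ + √(L² − h²) = 31.946930 + 182.379079 = 214.326009

214.3260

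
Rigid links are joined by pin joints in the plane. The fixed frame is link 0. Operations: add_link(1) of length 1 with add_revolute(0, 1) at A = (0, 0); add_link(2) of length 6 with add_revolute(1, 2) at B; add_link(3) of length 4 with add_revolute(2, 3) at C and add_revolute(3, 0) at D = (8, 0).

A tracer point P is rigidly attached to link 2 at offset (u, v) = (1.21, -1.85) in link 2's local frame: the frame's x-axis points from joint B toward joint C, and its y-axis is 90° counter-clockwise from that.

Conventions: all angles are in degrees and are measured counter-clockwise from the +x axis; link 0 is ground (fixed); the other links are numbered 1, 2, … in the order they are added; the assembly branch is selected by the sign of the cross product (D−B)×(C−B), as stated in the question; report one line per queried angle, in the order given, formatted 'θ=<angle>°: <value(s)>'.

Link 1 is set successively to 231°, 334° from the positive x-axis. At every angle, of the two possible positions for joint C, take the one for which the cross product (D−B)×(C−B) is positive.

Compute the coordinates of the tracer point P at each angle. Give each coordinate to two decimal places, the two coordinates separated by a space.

A=(0,0), D=(8.00,0)
θ=231°: B = A + 1.00·(cos231°, sin231°) = (-0.6293, -0.7771)
θ=231°: |BD| = 8.6642
θ=231°: circle(B,6.00) ∩ circle(D,4.00): a=5.4863, h=2.4291
θ=231°:   candidates: C₊=(4.6170,2.1343) cross=21.046; C₋=(5.0527,-2.7044) cross=-21.046
θ=231°:   branch + wants cross > 0 → take C=(4.6170,2.1343) (cross=21.046)
θ=231°: ex = (C−B)/|BC| = (0.8744,0.4852); ey = (-0.4852,0.8744)
θ=231°: P = B + 1.21·ex + -1.85·ey = (1.3264,-1.8076)
θ=334°: B = A + 1.00·(cos334°, sin334°) = (0.8988, -0.4384)
θ=334°: |BD| = 7.1147
θ=334°: circle(B,6.00) ∩ circle(D,4.00): a=4.9629, h=3.3719
θ=334°:   candidates: C₊=(5.6445,3.2329) cross=23.990; C₋=(6.0600,-3.4981) cross=-23.990
θ=334°:   branch + wants cross > 0 → take C=(5.6445,3.2329) (cross=23.990)
θ=334°: ex = (C−B)/|BC| = (0.7910,0.6119); ey = (-0.6119,0.7910)
θ=334°: P = B + 1.21·ex + -1.85·ey = (2.9878,-1.1613)

θ=231°: 1.33 -1.81
θ=334°: 2.99 -1.16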